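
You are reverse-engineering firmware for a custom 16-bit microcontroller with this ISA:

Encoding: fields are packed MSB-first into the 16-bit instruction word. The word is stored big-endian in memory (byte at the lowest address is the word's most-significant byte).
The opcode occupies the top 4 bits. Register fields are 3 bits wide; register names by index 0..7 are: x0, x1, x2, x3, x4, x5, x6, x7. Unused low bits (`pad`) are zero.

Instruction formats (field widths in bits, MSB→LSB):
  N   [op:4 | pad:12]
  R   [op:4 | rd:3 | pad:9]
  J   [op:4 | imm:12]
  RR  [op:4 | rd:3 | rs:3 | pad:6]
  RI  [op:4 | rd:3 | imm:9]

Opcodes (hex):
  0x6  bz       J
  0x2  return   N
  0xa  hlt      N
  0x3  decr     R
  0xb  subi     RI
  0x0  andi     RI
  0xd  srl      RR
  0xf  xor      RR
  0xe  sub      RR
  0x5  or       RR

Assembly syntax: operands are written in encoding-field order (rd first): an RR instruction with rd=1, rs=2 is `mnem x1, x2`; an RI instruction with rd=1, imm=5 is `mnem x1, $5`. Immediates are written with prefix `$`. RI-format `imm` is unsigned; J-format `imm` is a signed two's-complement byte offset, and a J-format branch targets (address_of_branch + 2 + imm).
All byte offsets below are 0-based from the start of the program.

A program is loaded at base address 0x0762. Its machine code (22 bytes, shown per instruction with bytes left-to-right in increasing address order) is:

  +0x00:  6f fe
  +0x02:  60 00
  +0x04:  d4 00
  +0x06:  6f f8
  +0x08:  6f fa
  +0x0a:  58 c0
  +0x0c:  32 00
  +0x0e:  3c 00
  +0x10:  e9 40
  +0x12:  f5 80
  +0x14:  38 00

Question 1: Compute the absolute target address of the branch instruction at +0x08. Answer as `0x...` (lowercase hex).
0x0766

+0x08: 6f fa ⇒ word 0x6ffa (big)
  top 4b → 0x6 → bz [J]
  imm: (w>>0)&0xfff=0xffa (s12→-6) → $-6
  target = base 0x0762 + off 0x08 + 2 + imm -6 = 0x0766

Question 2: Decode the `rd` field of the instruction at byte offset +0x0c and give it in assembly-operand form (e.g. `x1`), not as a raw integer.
off 0x0c: read 32 00 as big → 0x3200
  op=0x3200>>12=0x3 ⇒ decr (R)
  [11:9] rd=1 = x1

x1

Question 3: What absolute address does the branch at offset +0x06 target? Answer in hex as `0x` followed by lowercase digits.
off 0x06: read 6f f8 as big → 0x6ff8
  op=0x6ff8>>12=0x6 ⇒ bz (J)
  imm: (w>>0)&0xfff=0xff8 (s12→-8) → $-8
  target = base 0x0762 + off 0x06 + 2 + imm -8 = 0x0762

0x0762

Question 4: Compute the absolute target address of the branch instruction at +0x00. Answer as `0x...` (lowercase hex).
0x0762

[00] 6f fe → 0x6ffe
  opcode bits[15:12]=0x6: bz/J
  imm@[11:0]=0xffe (s12→-2) ⇒ $-2
  target = base 0x0762 + off 0x00 + 2 + imm -2 = 0x0762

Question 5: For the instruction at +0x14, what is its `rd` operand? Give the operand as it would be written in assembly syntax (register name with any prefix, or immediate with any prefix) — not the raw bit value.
+0x14: 38 00 ⇒ word 0x3800 (big)
  top 4b → 0x3 → decr [R]
  rd@[11:9]=0x4 ⇒ x4

x4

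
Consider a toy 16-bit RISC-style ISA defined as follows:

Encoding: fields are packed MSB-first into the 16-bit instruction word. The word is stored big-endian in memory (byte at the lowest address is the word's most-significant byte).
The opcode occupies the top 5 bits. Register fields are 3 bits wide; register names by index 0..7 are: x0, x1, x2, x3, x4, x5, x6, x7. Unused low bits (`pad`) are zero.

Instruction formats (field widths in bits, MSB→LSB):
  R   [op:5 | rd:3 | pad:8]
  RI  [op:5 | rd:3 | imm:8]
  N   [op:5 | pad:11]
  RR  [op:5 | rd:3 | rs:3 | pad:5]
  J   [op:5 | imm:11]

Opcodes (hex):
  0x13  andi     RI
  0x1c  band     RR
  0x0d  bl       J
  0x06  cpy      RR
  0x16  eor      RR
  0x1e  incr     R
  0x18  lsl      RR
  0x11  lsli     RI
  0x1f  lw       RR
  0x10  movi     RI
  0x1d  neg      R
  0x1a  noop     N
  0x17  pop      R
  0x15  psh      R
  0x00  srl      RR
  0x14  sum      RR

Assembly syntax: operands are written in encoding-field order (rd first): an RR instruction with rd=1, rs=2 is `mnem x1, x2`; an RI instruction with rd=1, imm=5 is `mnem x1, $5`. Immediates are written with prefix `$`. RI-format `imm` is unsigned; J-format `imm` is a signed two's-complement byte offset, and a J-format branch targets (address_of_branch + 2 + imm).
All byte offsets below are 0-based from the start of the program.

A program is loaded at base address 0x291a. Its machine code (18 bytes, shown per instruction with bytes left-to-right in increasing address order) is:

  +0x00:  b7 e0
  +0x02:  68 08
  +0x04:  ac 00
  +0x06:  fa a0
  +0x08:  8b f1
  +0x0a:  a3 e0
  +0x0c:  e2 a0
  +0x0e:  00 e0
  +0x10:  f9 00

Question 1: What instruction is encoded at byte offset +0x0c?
band x2, x5

@+0c  big-endian(e2 a0) = 0xe2a0
  top 5b → 0x1c → band [RR]
  rd: (w>>8)&0x7=0x2 → x2
  rs: (w>>5)&0x7=0x5 → x5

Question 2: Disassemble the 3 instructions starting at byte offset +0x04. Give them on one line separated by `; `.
[04] ac 00 → 0xac00
  opcode bits[15:11]=0x15: psh/R
  rd@[10:8]=0x4 ⇒ x4
[06] fa a0 → 0xfaa0
  opcode bits[15:11]=0x1f: lw/RR
  rd@[10:8]=0x2 ⇒ x2
  rs@[7:5]=0x5 ⇒ x5
[08] 8b f1 → 0x8bf1
  opcode bits[15:11]=0x11: lsli/RI
  rd@[10:8]=0x3 ⇒ x3
  imm@[7:0]=0xf1 ⇒ $241

psh x4; lw x2, x5; lsli x3, $241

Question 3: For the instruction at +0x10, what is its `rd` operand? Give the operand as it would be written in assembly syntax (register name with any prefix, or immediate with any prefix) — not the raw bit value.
x1

off 0x10: read f9 00 as big → 0xf900
  top 5b → 0x1f → lw [RR]
  rd: (w>>8)&0x7=0x1 → x1
  rs: (w>>5)&0x7=0x0 → x0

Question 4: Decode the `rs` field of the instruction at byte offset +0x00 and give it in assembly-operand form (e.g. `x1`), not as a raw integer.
x7

+0x00: b7 e0 ⇒ word 0xb7e0 (big)
  top 5b → 0x16 → eor [RR]
  rd@[10:8]=0x7 ⇒ x7
  rs@[7:5]=0x7 ⇒ x7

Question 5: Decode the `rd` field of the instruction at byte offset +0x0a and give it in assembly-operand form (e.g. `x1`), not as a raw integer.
[0a] a3 e0 → 0xa3e0
  op=0xa3e0>>11=0x14 ⇒ sum (RR)
  rd@[10:8]=0x3 ⇒ x3
  rs@[7:5]=0x7 ⇒ x7

x3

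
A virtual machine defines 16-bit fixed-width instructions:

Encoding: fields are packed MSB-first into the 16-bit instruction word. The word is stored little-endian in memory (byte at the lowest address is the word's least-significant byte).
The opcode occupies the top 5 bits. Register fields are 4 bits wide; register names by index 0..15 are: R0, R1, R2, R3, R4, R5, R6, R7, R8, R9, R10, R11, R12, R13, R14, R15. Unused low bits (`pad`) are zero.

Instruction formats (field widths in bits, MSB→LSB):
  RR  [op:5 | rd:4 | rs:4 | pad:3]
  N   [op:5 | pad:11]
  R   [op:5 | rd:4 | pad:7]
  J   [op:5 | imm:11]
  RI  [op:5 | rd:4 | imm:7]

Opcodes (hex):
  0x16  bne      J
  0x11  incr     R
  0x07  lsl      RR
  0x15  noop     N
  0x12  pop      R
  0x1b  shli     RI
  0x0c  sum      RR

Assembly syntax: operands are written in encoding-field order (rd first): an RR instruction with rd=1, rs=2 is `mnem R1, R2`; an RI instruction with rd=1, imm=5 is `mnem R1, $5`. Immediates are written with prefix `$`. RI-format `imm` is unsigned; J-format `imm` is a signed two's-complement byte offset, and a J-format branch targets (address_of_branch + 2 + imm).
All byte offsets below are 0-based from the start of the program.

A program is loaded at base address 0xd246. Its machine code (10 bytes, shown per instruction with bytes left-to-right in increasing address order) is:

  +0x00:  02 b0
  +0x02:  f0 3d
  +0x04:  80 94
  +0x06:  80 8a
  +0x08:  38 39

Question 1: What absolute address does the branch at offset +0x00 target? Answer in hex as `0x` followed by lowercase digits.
0xd24a

@+00  little-endian(02 b0) = 0xb002
  opcode bits[15:11]=0x16: bne/J
  [10:0] imm=2 = $2
  target = base 0xd246 + off 0x00 + 2 + imm 2 = 0xd24a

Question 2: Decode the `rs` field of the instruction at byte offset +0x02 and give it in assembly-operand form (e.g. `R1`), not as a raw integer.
[02] f0 3d → 0x3df0
  op=0x3df0>>11=0x7 ⇒ lsl (RR)
  [10:7] rd=11 = R11
  [6:3] rs=14 = R14

R14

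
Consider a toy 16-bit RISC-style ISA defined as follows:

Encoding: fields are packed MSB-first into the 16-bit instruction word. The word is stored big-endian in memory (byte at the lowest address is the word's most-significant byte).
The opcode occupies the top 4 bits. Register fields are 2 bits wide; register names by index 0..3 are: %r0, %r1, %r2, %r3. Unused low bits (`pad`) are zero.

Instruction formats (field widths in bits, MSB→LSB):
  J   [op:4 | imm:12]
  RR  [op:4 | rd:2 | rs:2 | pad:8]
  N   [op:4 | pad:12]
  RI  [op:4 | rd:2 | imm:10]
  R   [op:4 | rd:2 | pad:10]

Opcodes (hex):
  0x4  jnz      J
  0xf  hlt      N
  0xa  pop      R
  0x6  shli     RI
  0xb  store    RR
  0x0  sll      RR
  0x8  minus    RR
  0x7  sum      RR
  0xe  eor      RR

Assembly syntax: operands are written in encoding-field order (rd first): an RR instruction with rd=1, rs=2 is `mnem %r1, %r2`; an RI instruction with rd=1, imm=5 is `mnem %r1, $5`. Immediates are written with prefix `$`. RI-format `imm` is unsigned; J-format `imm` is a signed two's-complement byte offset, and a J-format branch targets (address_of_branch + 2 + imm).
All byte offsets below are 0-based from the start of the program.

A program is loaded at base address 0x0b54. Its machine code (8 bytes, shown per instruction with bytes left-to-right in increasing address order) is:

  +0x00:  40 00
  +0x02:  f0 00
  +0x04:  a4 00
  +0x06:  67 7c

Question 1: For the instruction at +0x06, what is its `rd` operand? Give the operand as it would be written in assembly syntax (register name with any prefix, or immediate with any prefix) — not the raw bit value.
+0x06: 67 7c ⇒ word 0x677c (big)
  opcode bits[15:12]=0x6: shli/RI
  rd@[11:10]=0x1 ⇒ %r1
  imm@[9:0]=0x37c ⇒ $892

%r1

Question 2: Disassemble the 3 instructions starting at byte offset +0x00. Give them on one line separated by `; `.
+0x00: 40 00 ⇒ word 0x4000 (big)
  op=0x4000>>12=0x4 ⇒ jnz (J)
  imm@[11:0]=0x0 ⇒ $0
+0x02: f0 00 ⇒ word 0xf000 (big)
  op=0xf000>>12=0xf ⇒ hlt (N)
+0x04: a4 00 ⇒ word 0xa400 (big)
  op=0xa400>>12=0xa ⇒ pop (R)
  rd@[11:10]=0x1 ⇒ %r1

jnz $0; hlt; pop %r1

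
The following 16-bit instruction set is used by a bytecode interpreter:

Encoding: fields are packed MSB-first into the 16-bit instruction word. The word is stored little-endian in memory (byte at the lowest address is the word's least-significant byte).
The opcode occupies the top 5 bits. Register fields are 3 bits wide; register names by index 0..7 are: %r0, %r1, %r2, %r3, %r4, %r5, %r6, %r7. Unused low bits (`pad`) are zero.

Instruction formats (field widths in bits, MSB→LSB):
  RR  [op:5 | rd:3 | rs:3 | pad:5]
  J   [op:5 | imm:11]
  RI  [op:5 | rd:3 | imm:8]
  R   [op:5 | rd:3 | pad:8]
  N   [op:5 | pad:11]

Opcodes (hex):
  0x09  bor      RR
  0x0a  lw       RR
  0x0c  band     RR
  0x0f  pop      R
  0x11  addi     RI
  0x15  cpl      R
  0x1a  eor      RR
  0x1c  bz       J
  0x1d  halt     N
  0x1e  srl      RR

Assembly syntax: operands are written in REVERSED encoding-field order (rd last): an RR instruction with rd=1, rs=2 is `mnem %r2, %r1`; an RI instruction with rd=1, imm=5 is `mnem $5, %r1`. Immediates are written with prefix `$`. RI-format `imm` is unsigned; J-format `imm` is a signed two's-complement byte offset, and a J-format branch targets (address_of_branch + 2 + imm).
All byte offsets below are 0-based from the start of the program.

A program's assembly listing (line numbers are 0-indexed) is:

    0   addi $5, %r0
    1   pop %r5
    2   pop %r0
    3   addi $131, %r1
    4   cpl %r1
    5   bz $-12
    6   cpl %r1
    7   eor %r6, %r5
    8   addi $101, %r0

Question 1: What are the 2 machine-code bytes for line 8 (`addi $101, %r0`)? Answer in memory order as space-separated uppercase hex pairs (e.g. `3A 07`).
65 88

line 8 (addi): pack op=0x11:5|rd=0:3|imm=101:8 = 0x8865; little→ 65 88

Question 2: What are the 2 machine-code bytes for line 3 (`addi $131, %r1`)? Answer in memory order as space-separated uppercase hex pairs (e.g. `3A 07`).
83 89

3. addi fields op=0x11:5|rd=1:3|imm=131:8 → word 8983h → 83 89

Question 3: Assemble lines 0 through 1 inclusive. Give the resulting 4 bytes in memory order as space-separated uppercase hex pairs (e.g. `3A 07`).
0. addi fields op=0x11:5|rd=0:3|imm=5:8 → word 8805h → 05 88
1. pop fields op=0xf:5|rd=5:3|pad=0:8 → word 7d00h → 00 7d

05 88 00 7D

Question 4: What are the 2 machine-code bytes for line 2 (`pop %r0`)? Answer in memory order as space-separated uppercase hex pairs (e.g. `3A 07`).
00 78

line 2 (pop): pack op=0xf:5|rd=0:3|pad=0:8 = 0x7800; little→ 00 78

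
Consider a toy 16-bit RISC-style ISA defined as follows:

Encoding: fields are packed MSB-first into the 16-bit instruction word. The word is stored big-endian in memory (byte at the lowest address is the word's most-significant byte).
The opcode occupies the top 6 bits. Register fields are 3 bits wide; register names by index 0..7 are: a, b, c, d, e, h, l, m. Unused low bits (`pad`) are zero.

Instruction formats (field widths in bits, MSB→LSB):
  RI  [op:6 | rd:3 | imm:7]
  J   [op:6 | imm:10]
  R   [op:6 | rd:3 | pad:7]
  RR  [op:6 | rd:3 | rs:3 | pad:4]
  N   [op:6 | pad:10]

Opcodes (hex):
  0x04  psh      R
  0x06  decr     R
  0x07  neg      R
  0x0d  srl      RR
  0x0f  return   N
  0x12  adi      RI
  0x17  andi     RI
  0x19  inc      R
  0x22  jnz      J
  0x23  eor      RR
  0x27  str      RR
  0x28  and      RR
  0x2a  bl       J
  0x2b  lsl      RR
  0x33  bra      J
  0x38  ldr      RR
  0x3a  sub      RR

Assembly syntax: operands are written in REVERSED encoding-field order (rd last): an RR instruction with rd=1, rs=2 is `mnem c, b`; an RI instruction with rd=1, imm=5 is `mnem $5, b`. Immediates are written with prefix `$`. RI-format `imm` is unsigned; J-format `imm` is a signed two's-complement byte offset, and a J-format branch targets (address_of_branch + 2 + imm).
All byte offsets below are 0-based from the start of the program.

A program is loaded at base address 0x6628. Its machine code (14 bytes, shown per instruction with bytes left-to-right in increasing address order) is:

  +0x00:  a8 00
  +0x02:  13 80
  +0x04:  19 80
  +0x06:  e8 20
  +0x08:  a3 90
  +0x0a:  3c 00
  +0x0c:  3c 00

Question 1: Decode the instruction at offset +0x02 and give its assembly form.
off 0x02: read 13 80 as big → 0x1380
  op=0x1380>>10=0x4 ⇒ psh (R)
  rd: (w>>7)&0x7=0x7 → m

psh m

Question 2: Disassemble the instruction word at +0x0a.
+0x0a: 3c 00 ⇒ word 0x3c00 (big)
  op=0x3c00>>10=0xf ⇒ return (N)

return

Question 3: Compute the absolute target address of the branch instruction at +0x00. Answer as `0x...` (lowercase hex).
0x662a

@+00  big-endian(a8 00) = 0xa800
  top 6b → 0x2a → bl [J]
  [9:0] imm=0 = $0
  target = base 0x6628 + off 0x00 + 2 + imm 0 = 0x662a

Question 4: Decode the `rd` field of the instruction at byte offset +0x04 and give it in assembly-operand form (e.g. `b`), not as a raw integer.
+0x04: 19 80 ⇒ word 0x1980 (big)
  top 6b → 0x6 → decr [R]
  rd@[9:7]=0x3 ⇒ d

d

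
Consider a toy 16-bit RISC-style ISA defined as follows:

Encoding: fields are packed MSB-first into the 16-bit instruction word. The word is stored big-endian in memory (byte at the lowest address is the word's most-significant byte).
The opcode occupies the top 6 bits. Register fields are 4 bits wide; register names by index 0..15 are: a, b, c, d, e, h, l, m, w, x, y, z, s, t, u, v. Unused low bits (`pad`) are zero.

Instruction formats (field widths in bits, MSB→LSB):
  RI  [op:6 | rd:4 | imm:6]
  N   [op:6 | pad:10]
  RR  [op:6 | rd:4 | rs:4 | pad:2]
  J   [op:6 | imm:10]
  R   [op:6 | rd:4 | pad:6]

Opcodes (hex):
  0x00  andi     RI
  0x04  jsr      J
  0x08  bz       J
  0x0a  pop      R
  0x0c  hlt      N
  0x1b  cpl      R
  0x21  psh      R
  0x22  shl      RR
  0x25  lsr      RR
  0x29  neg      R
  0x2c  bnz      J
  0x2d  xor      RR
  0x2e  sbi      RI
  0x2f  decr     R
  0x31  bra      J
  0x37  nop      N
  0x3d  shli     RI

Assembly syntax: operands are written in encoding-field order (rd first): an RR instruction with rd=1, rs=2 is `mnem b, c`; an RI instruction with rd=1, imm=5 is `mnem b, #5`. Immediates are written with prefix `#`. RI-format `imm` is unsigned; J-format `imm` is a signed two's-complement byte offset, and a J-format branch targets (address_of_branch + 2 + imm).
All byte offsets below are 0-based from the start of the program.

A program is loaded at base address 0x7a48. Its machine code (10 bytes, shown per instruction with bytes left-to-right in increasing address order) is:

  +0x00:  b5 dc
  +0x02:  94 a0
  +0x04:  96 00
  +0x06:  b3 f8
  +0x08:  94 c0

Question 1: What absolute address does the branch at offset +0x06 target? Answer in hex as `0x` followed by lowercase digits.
0x7a48

off 0x06: read b3 f8 as big → 0xb3f8
  op=0xb3f8>>10=0x2c ⇒ bnz (J)
  [9:0] imm=1016 (s10→-8) = #-8
  target = base 0x7a48 + off 0x06 + 2 + imm -8 = 0x7a48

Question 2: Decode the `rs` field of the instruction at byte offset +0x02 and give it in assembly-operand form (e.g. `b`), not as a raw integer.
w

[02] 94 a0 → 0x94a0
  top 6b → 0x25 → lsr [RR]
  rd@[9:6]=0x2 ⇒ c
  rs@[5:2]=0x8 ⇒ w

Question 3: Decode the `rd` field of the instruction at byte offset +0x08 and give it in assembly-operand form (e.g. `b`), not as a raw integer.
d

off 0x08: read 94 c0 as big → 0x94c0
  top 6b → 0x25 → lsr [RR]
  [9:6] rd=3 = d
  [5:2] rs=0 = a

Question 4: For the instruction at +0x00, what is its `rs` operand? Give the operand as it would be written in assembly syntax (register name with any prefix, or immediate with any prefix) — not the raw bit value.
m

off 0x00: read b5 dc as big → 0xb5dc
  opcode bits[15:10]=0x2d: xor/RR
  rd@[9:6]=0x7 ⇒ m
  rs@[5:2]=0x7 ⇒ m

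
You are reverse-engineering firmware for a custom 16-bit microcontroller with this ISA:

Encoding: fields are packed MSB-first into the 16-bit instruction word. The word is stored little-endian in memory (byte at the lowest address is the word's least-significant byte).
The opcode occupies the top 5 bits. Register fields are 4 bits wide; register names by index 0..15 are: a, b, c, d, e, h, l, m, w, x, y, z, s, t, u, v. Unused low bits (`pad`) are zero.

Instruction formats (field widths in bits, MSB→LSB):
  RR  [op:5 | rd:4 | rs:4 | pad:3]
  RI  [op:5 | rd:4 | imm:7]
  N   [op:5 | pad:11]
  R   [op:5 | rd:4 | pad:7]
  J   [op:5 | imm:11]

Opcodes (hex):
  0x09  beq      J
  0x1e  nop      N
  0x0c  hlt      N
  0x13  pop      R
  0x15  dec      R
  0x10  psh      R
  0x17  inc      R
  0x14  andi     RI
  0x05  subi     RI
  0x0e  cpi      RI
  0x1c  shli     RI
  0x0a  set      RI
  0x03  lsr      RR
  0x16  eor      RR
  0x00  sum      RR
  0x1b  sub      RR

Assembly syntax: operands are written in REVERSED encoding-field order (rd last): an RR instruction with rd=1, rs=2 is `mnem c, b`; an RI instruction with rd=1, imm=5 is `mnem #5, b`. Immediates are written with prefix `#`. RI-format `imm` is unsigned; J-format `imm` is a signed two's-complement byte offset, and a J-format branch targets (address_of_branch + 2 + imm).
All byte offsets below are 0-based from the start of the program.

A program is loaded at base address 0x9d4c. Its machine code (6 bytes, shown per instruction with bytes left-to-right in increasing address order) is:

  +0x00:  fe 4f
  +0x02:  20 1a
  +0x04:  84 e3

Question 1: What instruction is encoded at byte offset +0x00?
beq #-2

off 0x00: read fe 4f as little → 0x4ffe
  opcode bits[15:11]=0x9: beq/J
  [10:0] imm=2046 (s11→-2) = #-2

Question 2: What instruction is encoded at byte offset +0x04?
shli #4, m

off 0x04: read 84 e3 as little → 0xe384
  op=0xe384>>11=0x1c ⇒ shli (RI)
  [10:7] rd=7 = m
  [6:0] imm=4 = #4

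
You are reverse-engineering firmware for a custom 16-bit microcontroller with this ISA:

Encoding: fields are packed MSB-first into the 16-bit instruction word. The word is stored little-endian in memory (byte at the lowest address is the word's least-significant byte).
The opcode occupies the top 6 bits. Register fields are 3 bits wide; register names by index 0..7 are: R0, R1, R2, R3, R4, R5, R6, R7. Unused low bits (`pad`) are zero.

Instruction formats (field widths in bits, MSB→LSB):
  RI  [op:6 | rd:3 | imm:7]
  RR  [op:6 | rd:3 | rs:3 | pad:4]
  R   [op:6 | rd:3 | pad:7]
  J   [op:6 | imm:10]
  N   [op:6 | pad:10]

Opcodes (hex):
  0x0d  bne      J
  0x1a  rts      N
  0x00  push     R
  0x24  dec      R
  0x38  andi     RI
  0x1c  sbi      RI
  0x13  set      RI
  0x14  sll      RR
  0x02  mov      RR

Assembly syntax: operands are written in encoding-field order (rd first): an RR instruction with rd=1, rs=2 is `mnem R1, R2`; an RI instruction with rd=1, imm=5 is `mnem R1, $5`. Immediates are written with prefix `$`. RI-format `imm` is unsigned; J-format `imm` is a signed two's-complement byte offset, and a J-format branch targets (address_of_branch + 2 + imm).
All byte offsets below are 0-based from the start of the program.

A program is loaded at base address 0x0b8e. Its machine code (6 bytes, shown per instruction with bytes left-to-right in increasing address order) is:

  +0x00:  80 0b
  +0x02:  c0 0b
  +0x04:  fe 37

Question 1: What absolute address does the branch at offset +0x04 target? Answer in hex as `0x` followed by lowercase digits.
0x0b92

[04] fe 37 → 0x37fe
  opcode bits[15:10]=0xd: bne/J
  imm@[9:0]=0x3fe (s10→-2) ⇒ $-2
  target = base 0x0b8e + off 0x04 + 2 + imm -2 = 0x0b92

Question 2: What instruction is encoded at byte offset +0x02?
mov R7, R4

off 0x02: read c0 0b as little → 0x0bc0
  opcode bits[15:10]=0x2: mov/RR
  rd@[9:7]=0x7 ⇒ R7
  rs@[6:4]=0x4 ⇒ R4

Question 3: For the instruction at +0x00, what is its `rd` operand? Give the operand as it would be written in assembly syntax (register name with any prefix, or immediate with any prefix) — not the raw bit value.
R7

@+00  little-endian(80 0b) = 0x0b80
  opcode bits[15:10]=0x2: mov/RR
  rd: (w>>7)&0x7=0x7 → R7
  rs: (w>>4)&0x7=0x0 → R0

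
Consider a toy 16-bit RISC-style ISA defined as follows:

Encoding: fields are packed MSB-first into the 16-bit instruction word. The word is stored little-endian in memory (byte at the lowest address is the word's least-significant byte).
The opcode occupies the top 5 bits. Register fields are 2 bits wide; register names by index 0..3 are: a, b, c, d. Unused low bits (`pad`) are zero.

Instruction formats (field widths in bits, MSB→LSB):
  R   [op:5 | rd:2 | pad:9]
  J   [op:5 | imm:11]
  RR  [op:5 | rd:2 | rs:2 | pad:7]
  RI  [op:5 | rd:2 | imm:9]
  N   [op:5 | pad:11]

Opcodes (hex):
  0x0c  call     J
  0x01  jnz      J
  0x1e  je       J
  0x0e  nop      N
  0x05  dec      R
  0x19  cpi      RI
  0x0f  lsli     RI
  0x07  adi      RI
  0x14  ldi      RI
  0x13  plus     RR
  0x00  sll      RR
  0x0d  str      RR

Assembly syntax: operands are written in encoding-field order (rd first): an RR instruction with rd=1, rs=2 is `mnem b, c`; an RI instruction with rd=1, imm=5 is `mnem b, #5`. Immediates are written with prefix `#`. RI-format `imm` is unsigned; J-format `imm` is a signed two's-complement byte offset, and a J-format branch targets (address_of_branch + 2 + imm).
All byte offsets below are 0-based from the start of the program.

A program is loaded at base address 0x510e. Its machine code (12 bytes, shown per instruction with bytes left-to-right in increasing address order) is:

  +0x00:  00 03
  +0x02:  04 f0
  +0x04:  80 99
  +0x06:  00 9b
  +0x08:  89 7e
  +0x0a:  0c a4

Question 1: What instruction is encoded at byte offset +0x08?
lsli d, #137

+0x08: 89 7e ⇒ word 0x7e89 (little)
  op=0x7e89>>11=0xf ⇒ lsli (RI)
  rd: (w>>9)&0x3=0x3 → d
  imm: (w>>0)&0x1ff=0x89 → #137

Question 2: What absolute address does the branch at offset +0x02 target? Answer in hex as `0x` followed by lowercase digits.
off 0x02: read 04 f0 as little → 0xf004
  op=0xf004>>11=0x1e ⇒ je (J)
  [10:0] imm=4 = #4
  target = base 0x510e + off 0x02 + 2 + imm 4 = 0x5116

0x5116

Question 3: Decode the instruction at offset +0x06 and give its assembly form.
plus b, c

[06] 00 9b → 0x9b00
  opcode bits[15:11]=0x13: plus/RR
  rd: (w>>9)&0x3=0x1 → b
  rs: (w>>7)&0x3=0x2 → c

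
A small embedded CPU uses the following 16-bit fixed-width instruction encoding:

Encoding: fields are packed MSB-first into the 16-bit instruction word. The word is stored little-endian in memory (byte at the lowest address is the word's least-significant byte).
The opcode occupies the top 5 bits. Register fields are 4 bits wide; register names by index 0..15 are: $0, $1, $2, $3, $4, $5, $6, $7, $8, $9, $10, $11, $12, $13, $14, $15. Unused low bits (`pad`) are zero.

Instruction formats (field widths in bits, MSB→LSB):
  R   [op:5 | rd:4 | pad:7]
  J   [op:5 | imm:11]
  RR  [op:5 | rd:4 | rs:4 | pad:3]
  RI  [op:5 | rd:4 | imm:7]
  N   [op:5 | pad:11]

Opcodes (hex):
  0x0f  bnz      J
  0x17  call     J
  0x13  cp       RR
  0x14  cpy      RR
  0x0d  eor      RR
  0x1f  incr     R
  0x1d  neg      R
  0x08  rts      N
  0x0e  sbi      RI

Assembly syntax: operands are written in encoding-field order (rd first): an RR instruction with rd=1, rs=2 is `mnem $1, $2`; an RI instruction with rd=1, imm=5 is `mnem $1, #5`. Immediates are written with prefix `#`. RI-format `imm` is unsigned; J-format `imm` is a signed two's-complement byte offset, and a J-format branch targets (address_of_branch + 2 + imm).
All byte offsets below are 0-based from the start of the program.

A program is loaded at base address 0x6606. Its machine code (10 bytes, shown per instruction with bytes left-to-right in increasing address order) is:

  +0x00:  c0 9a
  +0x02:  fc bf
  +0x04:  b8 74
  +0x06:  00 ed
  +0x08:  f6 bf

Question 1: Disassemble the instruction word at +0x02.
+0x02: fc bf ⇒ word 0xbffc (little)
  opcode bits[15:11]=0x17: call/J
  [10:0] imm=2044 (s11→-4) = #-4

call #-4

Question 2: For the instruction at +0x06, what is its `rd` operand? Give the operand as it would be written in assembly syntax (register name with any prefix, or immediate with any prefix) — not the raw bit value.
$10

[06] 00 ed → 0xed00
  top 5b → 0x1d → neg [R]
  rd@[10:7]=0xa ⇒ $10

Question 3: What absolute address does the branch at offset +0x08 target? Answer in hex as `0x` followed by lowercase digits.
0x6606

+0x08: f6 bf ⇒ word 0xbff6 (little)
  top 5b → 0x17 → call [J]
  imm: (w>>0)&0x7ff=0x7f6 (s11→-10) → #-10
  target = base 0x6606 + off 0x08 + 2 + imm -10 = 0x6606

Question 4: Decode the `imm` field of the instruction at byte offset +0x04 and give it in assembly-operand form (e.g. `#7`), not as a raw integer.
+0x04: b8 74 ⇒ word 0x74b8 (little)
  op=0x74b8>>11=0xe ⇒ sbi (RI)
  rd@[10:7]=0x9 ⇒ $9
  imm@[6:0]=0x38 ⇒ #56

#56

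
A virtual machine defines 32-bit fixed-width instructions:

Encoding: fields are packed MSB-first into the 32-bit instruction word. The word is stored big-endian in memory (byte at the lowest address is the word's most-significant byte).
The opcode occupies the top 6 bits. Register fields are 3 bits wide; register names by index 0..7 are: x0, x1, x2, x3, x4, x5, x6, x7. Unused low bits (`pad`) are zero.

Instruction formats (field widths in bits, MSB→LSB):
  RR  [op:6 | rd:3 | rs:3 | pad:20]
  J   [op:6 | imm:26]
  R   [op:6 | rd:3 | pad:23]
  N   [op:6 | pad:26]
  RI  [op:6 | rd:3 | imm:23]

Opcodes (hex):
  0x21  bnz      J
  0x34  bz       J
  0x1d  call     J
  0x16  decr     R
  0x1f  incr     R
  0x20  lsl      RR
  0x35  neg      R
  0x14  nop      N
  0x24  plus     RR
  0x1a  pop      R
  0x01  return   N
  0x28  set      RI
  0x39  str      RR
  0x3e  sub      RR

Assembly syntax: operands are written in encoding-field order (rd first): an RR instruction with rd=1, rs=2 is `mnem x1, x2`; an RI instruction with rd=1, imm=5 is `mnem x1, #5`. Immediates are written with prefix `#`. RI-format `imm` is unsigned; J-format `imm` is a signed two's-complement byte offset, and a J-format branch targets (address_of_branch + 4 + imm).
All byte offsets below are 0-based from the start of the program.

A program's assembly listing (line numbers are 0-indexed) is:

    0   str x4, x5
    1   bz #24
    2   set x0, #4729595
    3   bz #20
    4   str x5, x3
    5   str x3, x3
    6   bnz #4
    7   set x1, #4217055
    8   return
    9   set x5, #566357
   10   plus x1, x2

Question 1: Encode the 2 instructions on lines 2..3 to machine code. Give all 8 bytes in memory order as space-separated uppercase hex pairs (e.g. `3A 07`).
A0 48 2A FB D0 00 00 14

L2: set op=0x28:6|rd=0:3|imm=4729595:23 ⇒ 0xa0482afb ⇒ big a0 48 2a fb
L3: bz op=0x34:6|imm=20:26 ⇒ 0xd0000014 ⇒ big d0 00 00 14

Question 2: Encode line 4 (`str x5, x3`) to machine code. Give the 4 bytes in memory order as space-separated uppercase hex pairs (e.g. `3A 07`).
line 4 (str): pack op=0x39:6|rd=5:3|rs=3:3|pad=0:20 = 0xe6b00000; big→ e6 b0 00 00

E6 B0 00 00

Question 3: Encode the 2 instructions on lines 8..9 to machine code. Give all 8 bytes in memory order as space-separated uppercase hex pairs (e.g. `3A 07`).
line 8 (return): pack op=0x1:6|pad=0:26 = 0x04000000; big→ 04 00 00 00
line 9 (set): pack op=0x28:6|rd=5:3|imm=566357:23 = 0xa288a455; big→ a2 88 a4 55

04 00 00 00 A2 88 A4 55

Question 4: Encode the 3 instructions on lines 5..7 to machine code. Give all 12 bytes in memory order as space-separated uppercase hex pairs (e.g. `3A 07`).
E5 B0 00 00 84 00 00 04 A0 C0 58 DF

5. str fields op=0x39:6|rd=3:3|rs=3:3|pad=0:20 → word e5b00000h → e5 b0 00 00
6. bnz fields op=0x21:6|imm=4:26 → word 84000004h → 84 00 00 04
7. set fields op=0x28:6|rd=1:3|imm=4217055:23 → word a0c058dfh → a0 c0 58 df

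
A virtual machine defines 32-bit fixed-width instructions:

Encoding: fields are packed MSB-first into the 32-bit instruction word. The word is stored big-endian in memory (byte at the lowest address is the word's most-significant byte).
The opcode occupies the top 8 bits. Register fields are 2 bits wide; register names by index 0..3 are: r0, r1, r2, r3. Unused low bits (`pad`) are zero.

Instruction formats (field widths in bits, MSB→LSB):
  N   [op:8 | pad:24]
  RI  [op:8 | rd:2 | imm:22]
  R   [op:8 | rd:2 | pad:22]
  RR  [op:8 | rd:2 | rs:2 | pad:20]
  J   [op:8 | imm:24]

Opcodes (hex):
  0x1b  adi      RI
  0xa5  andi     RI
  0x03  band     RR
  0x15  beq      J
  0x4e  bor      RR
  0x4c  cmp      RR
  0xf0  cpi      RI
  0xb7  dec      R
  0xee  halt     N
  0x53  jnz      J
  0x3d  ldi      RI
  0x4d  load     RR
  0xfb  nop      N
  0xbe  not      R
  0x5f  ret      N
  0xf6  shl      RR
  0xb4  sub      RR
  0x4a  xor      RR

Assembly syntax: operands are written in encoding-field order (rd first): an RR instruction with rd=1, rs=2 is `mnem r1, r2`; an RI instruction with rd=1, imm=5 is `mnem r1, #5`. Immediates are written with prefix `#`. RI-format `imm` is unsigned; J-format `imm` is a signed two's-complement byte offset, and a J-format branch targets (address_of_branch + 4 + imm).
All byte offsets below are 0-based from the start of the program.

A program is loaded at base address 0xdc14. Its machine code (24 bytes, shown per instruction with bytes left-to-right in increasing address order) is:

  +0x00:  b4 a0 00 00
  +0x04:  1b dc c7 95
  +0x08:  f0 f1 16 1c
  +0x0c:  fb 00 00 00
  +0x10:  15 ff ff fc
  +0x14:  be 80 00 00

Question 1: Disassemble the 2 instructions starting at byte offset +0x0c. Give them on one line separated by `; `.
nop; beq #-4

[0c] fb 00 00 00 → 0xfb000000
  top 8b → 0xfb → nop [N]
[10] 15 ff ff fc → 0x15fffffc
  top 8b → 0x15 → beq [J]
  [23:0] imm=16777212 (s24→-4) = #-4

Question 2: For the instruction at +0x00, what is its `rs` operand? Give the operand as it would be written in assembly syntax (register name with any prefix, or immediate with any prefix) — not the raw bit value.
r2

@+00  big-endian(b4 a0 00 00) = 0xb4a00000
  top 8b → 0xb4 → sub [RR]
  rd@[23:22]=0x2 ⇒ r2
  rs@[21:20]=0x2 ⇒ r2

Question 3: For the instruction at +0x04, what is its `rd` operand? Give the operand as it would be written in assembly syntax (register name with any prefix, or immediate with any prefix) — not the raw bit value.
+0x04: 1b dc c7 95 ⇒ word 0x1bdcc795 (big)
  top 8b → 0x1b → adi [RI]
  rd@[23:22]=0x3 ⇒ r3
  imm@[21:0]=0x1cc795 ⇒ #1886101

r3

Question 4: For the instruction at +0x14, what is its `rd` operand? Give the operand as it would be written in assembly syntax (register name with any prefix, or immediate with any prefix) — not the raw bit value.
r2

@+14  big-endian(be 80 00 00) = 0xbe800000
  top 8b → 0xbe → not [R]
  [23:22] rd=2 = r2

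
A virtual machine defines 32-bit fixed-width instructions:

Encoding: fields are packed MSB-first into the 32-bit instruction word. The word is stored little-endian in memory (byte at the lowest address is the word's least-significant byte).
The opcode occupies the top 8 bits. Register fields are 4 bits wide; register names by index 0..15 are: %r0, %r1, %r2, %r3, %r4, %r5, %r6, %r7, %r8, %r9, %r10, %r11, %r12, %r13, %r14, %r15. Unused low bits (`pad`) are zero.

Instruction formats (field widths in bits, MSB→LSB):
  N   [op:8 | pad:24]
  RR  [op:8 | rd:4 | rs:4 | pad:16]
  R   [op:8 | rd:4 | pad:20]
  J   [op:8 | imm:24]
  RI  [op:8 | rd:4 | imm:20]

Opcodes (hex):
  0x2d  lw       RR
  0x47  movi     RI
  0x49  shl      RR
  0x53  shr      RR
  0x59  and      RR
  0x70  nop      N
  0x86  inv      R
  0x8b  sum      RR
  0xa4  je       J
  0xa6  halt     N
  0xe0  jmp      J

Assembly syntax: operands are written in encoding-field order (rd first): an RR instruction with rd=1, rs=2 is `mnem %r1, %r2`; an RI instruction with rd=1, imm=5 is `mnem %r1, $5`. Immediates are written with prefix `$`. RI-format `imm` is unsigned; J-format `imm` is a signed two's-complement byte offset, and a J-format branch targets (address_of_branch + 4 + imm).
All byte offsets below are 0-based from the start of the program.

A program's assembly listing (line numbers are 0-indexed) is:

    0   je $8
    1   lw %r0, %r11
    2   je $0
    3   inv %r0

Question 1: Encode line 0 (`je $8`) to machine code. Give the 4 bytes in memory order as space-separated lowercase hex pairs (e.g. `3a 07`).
08 00 00 a4

L0: je op=0xa4:8|imm=8:24 ⇒ 0xa4000008 ⇒ little 08 00 00 a4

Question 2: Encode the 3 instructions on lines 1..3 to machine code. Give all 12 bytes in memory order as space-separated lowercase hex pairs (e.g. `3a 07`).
1. lw fields op=0x2d:8|rd=0:4|rs=11:4|pad=0:16 → word 2d0b0000h → 00 00 0b 2d
2. je fields op=0xa4:8|imm=0:24 → word a4000000h → 00 00 00 a4
3. inv fields op=0x86:8|rd=0:4|pad=0:20 → word 86000000h → 00 00 00 86

00 00 0b 2d 00 00 00 a4 00 00 00 86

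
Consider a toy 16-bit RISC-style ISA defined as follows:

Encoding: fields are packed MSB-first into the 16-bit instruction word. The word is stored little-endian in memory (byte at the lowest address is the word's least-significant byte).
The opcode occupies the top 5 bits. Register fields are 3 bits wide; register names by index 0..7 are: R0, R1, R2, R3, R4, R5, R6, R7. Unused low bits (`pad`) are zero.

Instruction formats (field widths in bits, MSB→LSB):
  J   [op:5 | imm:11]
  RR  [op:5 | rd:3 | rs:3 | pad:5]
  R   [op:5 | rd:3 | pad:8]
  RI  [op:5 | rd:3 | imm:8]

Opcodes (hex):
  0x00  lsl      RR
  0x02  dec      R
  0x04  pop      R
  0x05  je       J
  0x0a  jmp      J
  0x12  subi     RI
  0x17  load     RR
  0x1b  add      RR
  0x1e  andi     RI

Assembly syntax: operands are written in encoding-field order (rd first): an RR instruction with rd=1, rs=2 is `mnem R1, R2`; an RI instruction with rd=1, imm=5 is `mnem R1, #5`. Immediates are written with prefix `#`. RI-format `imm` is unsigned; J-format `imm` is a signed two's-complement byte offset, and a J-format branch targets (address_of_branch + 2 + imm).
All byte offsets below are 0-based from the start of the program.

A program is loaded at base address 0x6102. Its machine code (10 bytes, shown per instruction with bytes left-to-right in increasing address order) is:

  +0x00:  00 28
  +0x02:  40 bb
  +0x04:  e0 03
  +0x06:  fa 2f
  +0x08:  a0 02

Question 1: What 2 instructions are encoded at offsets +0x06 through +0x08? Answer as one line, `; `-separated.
+0x06: fa 2f ⇒ word 0x2ffa (little)
  op=0x2ffa>>11=0x5 ⇒ je (J)
  [10:0] imm=2042 (s11→-6) = #-6
+0x08: a0 02 ⇒ word 0x02a0 (little)
  op=0x02a0>>11=0x0 ⇒ lsl (RR)
  [10:8] rd=2 = R2
  [7:5] rs=5 = R5

je #-6; lsl R2, R5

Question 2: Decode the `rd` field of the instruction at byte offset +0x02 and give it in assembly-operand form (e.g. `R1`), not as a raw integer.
off 0x02: read 40 bb as little → 0xbb40
  top 5b → 0x17 → load [RR]
  rd@[10:8]=0x3 ⇒ R3
  rs@[7:5]=0x2 ⇒ R2

R3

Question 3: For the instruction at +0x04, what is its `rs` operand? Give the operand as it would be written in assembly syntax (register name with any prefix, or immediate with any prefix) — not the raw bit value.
R7

@+04  little-endian(e0 03) = 0x03e0
  opcode bits[15:11]=0x0: lsl/RR
  [10:8] rd=3 = R3
  [7:5] rs=7 = R7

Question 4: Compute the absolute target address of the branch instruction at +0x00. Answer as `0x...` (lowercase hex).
off 0x00: read 00 28 as little → 0x2800
  top 5b → 0x5 → je [J]
  imm@[10:0]=0x0 ⇒ #0
  target = base 0x6102 + off 0x00 + 2 + imm 0 = 0x6104

0x6104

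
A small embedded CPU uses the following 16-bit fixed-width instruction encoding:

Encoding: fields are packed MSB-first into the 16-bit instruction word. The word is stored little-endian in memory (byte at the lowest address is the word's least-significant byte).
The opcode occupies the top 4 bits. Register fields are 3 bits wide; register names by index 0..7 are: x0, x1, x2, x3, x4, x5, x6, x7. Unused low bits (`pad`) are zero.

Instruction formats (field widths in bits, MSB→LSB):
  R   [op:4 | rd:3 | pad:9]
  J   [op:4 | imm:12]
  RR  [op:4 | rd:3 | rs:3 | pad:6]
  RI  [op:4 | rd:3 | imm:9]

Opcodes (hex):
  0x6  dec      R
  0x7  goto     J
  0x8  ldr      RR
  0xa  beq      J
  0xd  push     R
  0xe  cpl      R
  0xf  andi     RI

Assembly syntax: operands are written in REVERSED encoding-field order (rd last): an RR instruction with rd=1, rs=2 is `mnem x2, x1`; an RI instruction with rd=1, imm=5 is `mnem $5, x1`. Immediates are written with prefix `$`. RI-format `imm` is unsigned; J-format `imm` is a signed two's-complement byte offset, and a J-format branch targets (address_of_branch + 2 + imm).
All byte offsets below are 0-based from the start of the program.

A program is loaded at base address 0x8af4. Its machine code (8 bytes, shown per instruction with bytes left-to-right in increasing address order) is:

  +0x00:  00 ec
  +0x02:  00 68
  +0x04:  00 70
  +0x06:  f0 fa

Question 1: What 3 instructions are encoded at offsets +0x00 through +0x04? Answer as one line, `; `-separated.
cpl x6; dec x4; goto $0

off 0x00: read 00 ec as little → 0xec00
  top 4b → 0xe → cpl [R]
  [11:9] rd=6 = x6
off 0x02: read 00 68 as little → 0x6800
  top 4b → 0x6 → dec [R]
  [11:9] rd=4 = x4
off 0x04: read 00 70 as little → 0x7000
  top 4b → 0x7 → goto [J]
  [11:0] imm=0 = $0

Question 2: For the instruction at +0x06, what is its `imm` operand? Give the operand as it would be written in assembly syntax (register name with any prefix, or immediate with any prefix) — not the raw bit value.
$240

[06] f0 fa → 0xfaf0
  opcode bits[15:12]=0xf: andi/RI
  rd: (w>>9)&0x7=0x5 → x5
  imm: (w>>0)&0x1ff=0xf0 → $240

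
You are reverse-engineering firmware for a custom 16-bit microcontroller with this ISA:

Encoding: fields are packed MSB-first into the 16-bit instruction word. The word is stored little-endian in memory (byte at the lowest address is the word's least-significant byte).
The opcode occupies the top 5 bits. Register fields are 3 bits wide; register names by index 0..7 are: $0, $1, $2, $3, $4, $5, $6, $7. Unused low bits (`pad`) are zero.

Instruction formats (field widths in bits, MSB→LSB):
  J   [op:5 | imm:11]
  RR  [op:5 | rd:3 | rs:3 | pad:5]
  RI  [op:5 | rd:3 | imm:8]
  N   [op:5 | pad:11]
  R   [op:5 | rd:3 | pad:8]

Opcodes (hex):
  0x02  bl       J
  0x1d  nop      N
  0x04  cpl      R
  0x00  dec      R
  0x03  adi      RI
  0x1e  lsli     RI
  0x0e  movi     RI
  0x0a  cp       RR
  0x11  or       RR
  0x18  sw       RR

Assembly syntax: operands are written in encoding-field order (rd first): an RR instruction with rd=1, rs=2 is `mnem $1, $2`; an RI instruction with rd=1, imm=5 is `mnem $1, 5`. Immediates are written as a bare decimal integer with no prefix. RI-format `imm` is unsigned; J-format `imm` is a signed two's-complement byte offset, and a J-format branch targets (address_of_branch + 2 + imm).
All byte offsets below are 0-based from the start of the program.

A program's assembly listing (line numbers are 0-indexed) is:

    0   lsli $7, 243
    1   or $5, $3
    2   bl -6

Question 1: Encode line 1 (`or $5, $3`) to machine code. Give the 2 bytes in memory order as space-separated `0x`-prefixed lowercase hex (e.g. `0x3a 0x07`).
0x60 0x8d

line 1 (or): pack op=0x11:5|rd=5:3|rs=3:3|pad=0:5 = 0x8d60; little→ 60 8d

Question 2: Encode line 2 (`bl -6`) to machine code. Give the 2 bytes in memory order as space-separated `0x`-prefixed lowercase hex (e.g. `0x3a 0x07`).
0xfa 0x17

L2: bl op=0x2:5|imm=-6:11 ⇒ 0x17fa ⇒ little fa 17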